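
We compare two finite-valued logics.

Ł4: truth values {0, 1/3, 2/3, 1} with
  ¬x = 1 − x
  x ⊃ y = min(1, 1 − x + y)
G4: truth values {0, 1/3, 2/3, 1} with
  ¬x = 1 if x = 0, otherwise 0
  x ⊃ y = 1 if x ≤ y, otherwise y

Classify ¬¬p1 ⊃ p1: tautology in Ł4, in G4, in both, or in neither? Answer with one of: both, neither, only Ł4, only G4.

only Ł4

In Ł4: every assignment gives 1 — tautology.
In G4: at p1 = 1/3 the value is 1/3 — not a tautology.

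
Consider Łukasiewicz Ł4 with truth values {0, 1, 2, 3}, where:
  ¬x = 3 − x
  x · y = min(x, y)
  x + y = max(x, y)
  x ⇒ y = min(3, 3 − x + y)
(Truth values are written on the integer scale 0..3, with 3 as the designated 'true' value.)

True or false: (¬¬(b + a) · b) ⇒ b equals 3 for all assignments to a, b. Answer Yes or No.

a = 0, b = 0 ↦ 3
a = 0, b = 1 ↦ 3
a = 0, b = 2 ↦ 3
a = 0, b = 3 ↦ 3
a = 1, b = 0 ↦ 3
a = 1, b = 1 ↦ 3
a = 1, b = 2 ↦ 3
a = 1, b = 3 ↦ 3
a = 2, b = 0 ↦ 3
a = 2, b = 1 ↦ 3
a = 2, b = 2 ↦ 3
a = 2, b = 3 ↦ 3
a = 3, b = 0 ↦ 3
a = 3, b = 1 ↦ 3
a = 3, b = 2 ↦ 3
a = 3, b = 3 ↦ 3
Every assignment gives a value ≥ 3.

Yes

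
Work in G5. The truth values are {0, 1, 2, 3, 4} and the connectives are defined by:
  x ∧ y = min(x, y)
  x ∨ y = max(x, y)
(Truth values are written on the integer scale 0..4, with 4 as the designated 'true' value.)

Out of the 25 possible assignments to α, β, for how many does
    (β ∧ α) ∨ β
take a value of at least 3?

value 4: 5 assignments (counts)
value 3: 5 assignments (counts)
value 2: 5 assignments
value 1: 5 assignments
value 0: 5 assignments
So 10 of the 25 assignments meet the threshold.

10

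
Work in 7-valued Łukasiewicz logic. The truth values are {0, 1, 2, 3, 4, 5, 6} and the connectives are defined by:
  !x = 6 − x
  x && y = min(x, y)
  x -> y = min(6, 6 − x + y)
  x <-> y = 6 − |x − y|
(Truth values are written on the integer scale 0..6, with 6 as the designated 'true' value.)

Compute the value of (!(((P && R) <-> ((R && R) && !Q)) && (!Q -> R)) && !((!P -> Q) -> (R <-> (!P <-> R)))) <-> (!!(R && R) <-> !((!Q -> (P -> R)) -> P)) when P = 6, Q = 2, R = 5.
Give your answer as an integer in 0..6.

6

P && R = 6 && 5 = 5
R && R = 5 && 5 = 5
!Q = !2 = 4
(R && R) && !Q = 5 && 4 = 4
(P && R) <-> ((R && R) && !Q) = 5 <-> 4 = 5
!Q = !2 = 4
!Q -> R = 4 -> 5 = 6
((P && R) <-> ((R && R) && !Q)) && (!Q -> R) = 5 && 6 = 5
!(((P && R) <-> ((R && R) && !Q)) && (!Q -> R)) = !5 = 1
!P = !6 = 0
!P -> Q = 0 -> 2 = 6
!P = !6 = 0
!P <-> R = 0 <-> 5 = 1
R <-> (!P <-> R) = 5 <-> 1 = 2
(!P -> Q) -> (R <-> (!P <-> R)) = 6 -> 2 = 2
!((!P -> Q) -> (R <-> (!P <-> R))) = !2 = 4
!(((P && R) <-> ((R && R) && !Q)) && (!Q -> R)) && !((!P -> Q) -> (R <-> (!P <-> R))) = 1 && 4 = 1
R && R = 5 && 5 = 5
!(R && R) = !5 = 1
!!(R && R) = !1 = 5
!Q = !2 = 4
P -> R = 6 -> 5 = 5
!Q -> (P -> R) = 4 -> 5 = 6
(!Q -> (P -> R)) -> P = 6 -> 6 = 6
!((!Q -> (P -> R)) -> P) = !6 = 0
!!(R && R) <-> !((!Q -> (P -> R)) -> P) = 5 <-> 0 = 1
(!(((P && R) <-> ((R && R) && !Q)) && (!Q -> R)) && !((!P -> Q) -> (R <-> (!P <-> R)))) <-> (!!(R && R) <-> !((!Q -> (P -> R)) -> P)) = 1 <-> 1 = 6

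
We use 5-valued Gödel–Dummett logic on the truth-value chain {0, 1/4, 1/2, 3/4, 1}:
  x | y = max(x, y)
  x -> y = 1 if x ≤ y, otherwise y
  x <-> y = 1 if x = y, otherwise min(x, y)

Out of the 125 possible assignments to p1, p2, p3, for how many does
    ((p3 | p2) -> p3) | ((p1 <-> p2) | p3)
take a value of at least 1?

85

value 1: 85 assignments (counts)
value 3/4: 10 assignments
value 1/2: 14 assignments
value 1/4: 12 assignments
value 0: 4 assignments
So 85 of the 125 assignments meet the threshold.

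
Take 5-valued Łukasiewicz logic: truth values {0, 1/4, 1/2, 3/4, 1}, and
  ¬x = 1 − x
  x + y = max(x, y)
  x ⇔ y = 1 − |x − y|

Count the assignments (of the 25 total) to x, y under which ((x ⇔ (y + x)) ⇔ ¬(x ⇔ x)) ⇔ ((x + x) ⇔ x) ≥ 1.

value 1: 1 assignment (counts)
value 3/4: 2 assignments
value 1/2: 3 assignments
value 1/4: 4 assignments
value 0: 15 assignments
So 1 of the 25 assignments meets the threshold.

1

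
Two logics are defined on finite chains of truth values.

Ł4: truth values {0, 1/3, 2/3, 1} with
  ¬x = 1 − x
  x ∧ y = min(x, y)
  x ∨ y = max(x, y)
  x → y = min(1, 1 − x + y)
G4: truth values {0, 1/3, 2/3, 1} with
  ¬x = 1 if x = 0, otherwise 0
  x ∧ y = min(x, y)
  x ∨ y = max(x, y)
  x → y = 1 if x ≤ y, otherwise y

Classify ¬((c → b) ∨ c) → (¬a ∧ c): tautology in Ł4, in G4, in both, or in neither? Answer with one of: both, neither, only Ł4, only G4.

In Ł4: at a = 1, b = 0, c = 1/3 the value is 2/3 — not a tautology.
In G4: every assignment gives 1 — tautology.

only G4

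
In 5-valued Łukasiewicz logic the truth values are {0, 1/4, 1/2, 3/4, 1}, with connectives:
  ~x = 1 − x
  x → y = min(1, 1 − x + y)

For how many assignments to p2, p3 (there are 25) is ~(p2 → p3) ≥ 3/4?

value 1: 1 assignment (counts)
value 3/4: 2 assignments (counts)
value 1/2: 3 assignments
value 1/4: 4 assignments
value 0: 15 assignments
So 3 of the 25 assignments meet the threshold.

3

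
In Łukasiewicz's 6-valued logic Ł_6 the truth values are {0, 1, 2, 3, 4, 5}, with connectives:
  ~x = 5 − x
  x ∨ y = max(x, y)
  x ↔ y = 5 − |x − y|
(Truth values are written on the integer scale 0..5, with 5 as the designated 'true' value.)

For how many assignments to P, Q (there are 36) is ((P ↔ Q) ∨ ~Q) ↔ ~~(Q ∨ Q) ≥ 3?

19

value 5: 5 assignments (counts)
value 4: 9 assignments (counts)
value 3: 5 assignments (counts)
value 2: 8 assignments
value 1: 2 assignments
value 0: 7 assignments
So 19 of the 36 assignments meet the threshold.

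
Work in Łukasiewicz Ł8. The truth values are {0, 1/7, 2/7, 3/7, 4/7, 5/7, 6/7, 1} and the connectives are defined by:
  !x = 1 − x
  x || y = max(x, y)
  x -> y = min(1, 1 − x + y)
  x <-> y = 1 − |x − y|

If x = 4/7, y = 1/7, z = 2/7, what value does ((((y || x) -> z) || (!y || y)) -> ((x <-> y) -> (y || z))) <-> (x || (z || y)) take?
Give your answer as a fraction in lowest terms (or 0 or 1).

5/7

y || x = 1/7 || 4/7 = 4/7
(y || x) -> z = 4/7 -> 2/7 = 5/7
!y = !1/7 = 6/7
!y || y = 6/7 || 1/7 = 6/7
((y || x) -> z) || (!y || y) = 5/7 || 6/7 = 6/7
x <-> y = 4/7 <-> 1/7 = 4/7
y || z = 1/7 || 2/7 = 2/7
(x <-> y) -> (y || z) = 4/7 -> 2/7 = 5/7
(((y || x) -> z) || (!y || y)) -> ((x <-> y) -> (y || z)) = 6/7 -> 5/7 = 6/7
z || y = 2/7 || 1/7 = 2/7
x || (z || y) = 4/7 || 2/7 = 4/7
((((y || x) -> z) || (!y || y)) -> ((x <-> y) -> (y || z))) <-> (x || (z || y)) = 6/7 <-> 4/7 = 5/7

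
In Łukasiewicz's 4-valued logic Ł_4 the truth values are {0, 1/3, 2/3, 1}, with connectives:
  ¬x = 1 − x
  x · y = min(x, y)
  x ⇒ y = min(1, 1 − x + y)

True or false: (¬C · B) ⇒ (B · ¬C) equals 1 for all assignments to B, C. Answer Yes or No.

B = 0, C = 0 ↦ 1
B = 0, C = 1/3 ↦ 1
B = 0, C = 2/3 ↦ 1
B = 0, C = 1 ↦ 1
B = 1/3, C = 0 ↦ 1
B = 1/3, C = 1/3 ↦ 1
B = 1/3, C = 2/3 ↦ 1
B = 1/3, C = 1 ↦ 1
B = 2/3, C = 0 ↦ 1
B = 2/3, C = 1/3 ↦ 1
B = 2/3, C = 2/3 ↦ 1
B = 2/3, C = 1 ↦ 1
B = 1, C = 0 ↦ 1
B = 1, C = 1/3 ↦ 1
B = 1, C = 2/3 ↦ 1
B = 1, C = 1 ↦ 1
Every assignment gives a value ≥ 1.

Yes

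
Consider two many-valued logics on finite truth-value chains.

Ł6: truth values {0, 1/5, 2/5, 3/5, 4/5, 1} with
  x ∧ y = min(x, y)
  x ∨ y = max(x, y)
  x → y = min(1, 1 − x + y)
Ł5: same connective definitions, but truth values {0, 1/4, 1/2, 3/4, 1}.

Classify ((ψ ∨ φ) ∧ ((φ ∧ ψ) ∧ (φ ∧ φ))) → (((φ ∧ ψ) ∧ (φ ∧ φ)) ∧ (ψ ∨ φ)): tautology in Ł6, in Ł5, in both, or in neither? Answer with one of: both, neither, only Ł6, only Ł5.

both

In Ł6: every assignment gives 1 — tautology.
In Ł5: every assignment gives 1 — tautology.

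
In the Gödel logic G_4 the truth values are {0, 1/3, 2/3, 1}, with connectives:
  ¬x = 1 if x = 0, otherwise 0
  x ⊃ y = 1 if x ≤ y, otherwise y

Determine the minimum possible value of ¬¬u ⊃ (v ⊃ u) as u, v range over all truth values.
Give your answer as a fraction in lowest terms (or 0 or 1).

1/3

Take u = 1/3, v = 2/3:
¬u = ¬1/3 = 0
¬¬u = ¬0 = 1
v ⊃ u = 2/3 ⊃ 1/3 = 1/3
¬¬u ⊃ (v ⊃ u) = 1 ⊃ 1/3 = 1/3
No assignment yields a value below 1/3, so this is the minimum.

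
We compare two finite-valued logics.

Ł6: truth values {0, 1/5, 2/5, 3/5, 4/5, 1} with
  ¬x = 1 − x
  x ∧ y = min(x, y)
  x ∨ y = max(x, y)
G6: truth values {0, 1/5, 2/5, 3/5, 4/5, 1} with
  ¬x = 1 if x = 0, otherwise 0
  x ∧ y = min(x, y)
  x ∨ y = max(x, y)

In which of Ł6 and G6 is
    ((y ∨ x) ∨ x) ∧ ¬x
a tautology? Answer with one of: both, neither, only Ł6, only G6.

In Ł6: at x = 0, y = 0 the value is 0 — not a tautology.
In G6: at x = 0, y = 0 the value is 0 — not a tautology.

neither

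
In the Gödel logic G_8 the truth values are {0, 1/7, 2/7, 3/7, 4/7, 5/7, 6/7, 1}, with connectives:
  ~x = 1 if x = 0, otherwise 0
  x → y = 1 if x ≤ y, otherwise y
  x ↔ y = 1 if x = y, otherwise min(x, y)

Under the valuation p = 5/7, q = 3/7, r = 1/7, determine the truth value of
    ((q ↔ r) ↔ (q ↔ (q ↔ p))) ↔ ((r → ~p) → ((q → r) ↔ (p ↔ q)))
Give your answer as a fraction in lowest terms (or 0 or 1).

q ↔ r = 3/7 ↔ 1/7 = 1/7
q ↔ p = 3/7 ↔ 5/7 = 3/7
q ↔ (q ↔ p) = 3/7 ↔ 3/7 = 1
(q ↔ r) ↔ (q ↔ (q ↔ p)) = 1/7 ↔ 1 = 1/7
~p = ~5/7 = 0
r → ~p = 1/7 → 0 = 0
q → r = 3/7 → 1/7 = 1/7
p ↔ q = 5/7 ↔ 3/7 = 3/7
(q → r) ↔ (p ↔ q) = 1/7 ↔ 3/7 = 1/7
(r → ~p) → ((q → r) ↔ (p ↔ q)) = 0 → 1/7 = 1
((q ↔ r) ↔ (q ↔ (q ↔ p))) ↔ ((r → ~p) → ((q → r) ↔ (p ↔ q))) = 1/7 ↔ 1 = 1/7

1/7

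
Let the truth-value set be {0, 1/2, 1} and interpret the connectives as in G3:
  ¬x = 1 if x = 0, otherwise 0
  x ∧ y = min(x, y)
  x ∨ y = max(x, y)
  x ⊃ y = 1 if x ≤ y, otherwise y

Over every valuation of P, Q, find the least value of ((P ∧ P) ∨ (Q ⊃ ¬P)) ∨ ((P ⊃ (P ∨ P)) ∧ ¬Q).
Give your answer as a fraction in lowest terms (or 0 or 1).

1/2

Take P = 1/2, Q = 1/2:
P ∧ P = 1/2 ∧ 1/2 = 1/2
¬P = ¬1/2 = 0
Q ⊃ ¬P = 1/2 ⊃ 0 = 0
(P ∧ P) ∨ (Q ⊃ ¬P) = 1/2 ∨ 0 = 1/2
P ∨ P = 1/2 ∨ 1/2 = 1/2
P ⊃ (P ∨ P) = 1/2 ⊃ 1/2 = 1
¬Q = ¬1/2 = 0
(P ⊃ (P ∨ P)) ∧ ¬Q = 1 ∧ 0 = 0
((P ∧ P) ∨ (Q ⊃ ¬P)) ∨ ((P ⊃ (P ∨ P)) ∧ ¬Q) = 1/2 ∨ 0 = 1/2
No assignment yields a value below 1/2, so this is the minimum.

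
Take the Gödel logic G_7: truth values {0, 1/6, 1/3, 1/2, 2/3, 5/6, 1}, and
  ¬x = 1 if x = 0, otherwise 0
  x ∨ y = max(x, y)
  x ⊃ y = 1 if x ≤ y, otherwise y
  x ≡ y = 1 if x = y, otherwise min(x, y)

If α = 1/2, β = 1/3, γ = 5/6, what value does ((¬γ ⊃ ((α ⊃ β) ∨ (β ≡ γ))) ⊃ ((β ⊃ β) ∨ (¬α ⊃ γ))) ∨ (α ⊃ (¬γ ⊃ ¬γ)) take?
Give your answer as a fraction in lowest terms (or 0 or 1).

¬γ = ¬5/6 = 0
α ⊃ β = 1/2 ⊃ 1/3 = 1/3
β ≡ γ = 1/3 ≡ 5/6 = 1/3
(α ⊃ β) ∨ (β ≡ γ) = 1/3 ∨ 1/3 = 1/3
¬γ ⊃ ((α ⊃ β) ∨ (β ≡ γ)) = 0 ⊃ 1/3 = 1
β ⊃ β = 1/3 ⊃ 1/3 = 1
¬α = ¬1/2 = 0
¬α ⊃ γ = 0 ⊃ 5/6 = 1
(β ⊃ β) ∨ (¬α ⊃ γ) = 1 ∨ 1 = 1
(¬γ ⊃ ((α ⊃ β) ∨ (β ≡ γ))) ⊃ ((β ⊃ β) ∨ (¬α ⊃ γ)) = 1 ⊃ 1 = 1
¬γ = ¬5/6 = 0
¬γ = ¬5/6 = 0
¬γ ⊃ ¬γ = 0 ⊃ 0 = 1
α ⊃ (¬γ ⊃ ¬γ) = 1/2 ⊃ 1 = 1
((¬γ ⊃ ((α ⊃ β) ∨ (β ≡ γ))) ⊃ ((β ⊃ β) ∨ (¬α ⊃ γ))) ∨ (α ⊃ (¬γ ⊃ ¬γ)) = 1 ∨ 1 = 1

1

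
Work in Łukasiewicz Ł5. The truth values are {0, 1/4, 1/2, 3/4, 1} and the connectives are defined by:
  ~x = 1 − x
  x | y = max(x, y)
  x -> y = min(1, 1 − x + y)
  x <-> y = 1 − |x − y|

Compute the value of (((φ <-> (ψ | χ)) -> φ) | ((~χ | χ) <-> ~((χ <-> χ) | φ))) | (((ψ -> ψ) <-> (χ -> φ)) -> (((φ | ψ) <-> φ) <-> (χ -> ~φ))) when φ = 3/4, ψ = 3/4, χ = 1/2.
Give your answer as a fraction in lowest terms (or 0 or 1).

3/4

ψ | χ = 3/4 | 1/2 = 3/4
φ <-> (ψ | χ) = 3/4 <-> 3/4 = 1
(φ <-> (ψ | χ)) -> φ = 1 -> 3/4 = 3/4
~χ = ~1/2 = 1/2
~χ | χ = 1/2 | 1/2 = 1/2
χ <-> χ = 1/2 <-> 1/2 = 1
(χ <-> χ) | φ = 1 | 3/4 = 1
~((χ <-> χ) | φ) = ~1 = 0
(~χ | χ) <-> ~((χ <-> χ) | φ) = 1/2 <-> 0 = 1/2
((φ <-> (ψ | χ)) -> φ) | ((~χ | χ) <-> ~((χ <-> χ) | φ)) = 3/4 | 1/2 = 3/4
ψ -> ψ = 3/4 -> 3/4 = 1
χ -> φ = 1/2 -> 3/4 = 1
(ψ -> ψ) <-> (χ -> φ) = 1 <-> 1 = 1
φ | ψ = 3/4 | 3/4 = 3/4
(φ | ψ) <-> φ = 3/4 <-> 3/4 = 1
~φ = ~3/4 = 1/4
χ -> ~φ = 1/2 -> 1/4 = 3/4
((φ | ψ) <-> φ) <-> (χ -> ~φ) = 1 <-> 3/4 = 3/4
((ψ -> ψ) <-> (χ -> φ)) -> (((φ | ψ) <-> φ) <-> (χ -> ~φ)) = 1 -> 3/4 = 3/4
(((φ <-> (ψ | χ)) -> φ) | ((~χ | χ) <-> ~((χ <-> χ) | φ))) | (((ψ -> ψ) <-> (χ -> φ)) -> (((φ | ψ) <-> φ) <-> (χ -> ~φ))) = 3/4 | 3/4 = 3/4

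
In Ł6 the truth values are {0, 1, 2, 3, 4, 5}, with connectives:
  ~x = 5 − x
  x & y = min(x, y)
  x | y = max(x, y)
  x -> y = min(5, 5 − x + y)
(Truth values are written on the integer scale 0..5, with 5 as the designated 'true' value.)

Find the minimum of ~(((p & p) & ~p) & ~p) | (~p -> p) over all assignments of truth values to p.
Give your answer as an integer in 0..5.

Take p = 1:
p & p = 1 & 1 = 1
~p = ~1 = 4
(p & p) & ~p = 1 & 4 = 1
~p = ~1 = 4
((p & p) & ~p) & ~p = 1 & 4 = 1
~(((p & p) & ~p) & ~p) = ~1 = 4
~p = ~1 = 4
~p -> p = 4 -> 1 = 2
~(((p & p) & ~p) & ~p) | (~p -> p) = 4 | 2 = 4
No assignment yields a value below 4, so this is the minimum.

4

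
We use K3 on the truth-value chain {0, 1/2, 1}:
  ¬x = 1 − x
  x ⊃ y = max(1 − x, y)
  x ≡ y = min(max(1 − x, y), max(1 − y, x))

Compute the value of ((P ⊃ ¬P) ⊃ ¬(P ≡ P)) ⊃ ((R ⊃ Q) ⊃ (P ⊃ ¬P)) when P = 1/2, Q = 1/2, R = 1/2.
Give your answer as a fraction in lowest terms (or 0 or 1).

¬P = ¬1/2 = 1/2
P ⊃ ¬P = 1/2 ⊃ 1/2 = 1/2
P ≡ P = 1/2 ≡ 1/2 = 1/2
¬(P ≡ P) = ¬1/2 = 1/2
(P ⊃ ¬P) ⊃ ¬(P ≡ P) = 1/2 ⊃ 1/2 = 1/2
R ⊃ Q = 1/2 ⊃ 1/2 = 1/2
¬P = ¬1/2 = 1/2
P ⊃ ¬P = 1/2 ⊃ 1/2 = 1/2
(R ⊃ Q) ⊃ (P ⊃ ¬P) = 1/2 ⊃ 1/2 = 1/2
((P ⊃ ¬P) ⊃ ¬(P ≡ P)) ⊃ ((R ⊃ Q) ⊃ (P ⊃ ¬P)) = 1/2 ⊃ 1/2 = 1/2

1/2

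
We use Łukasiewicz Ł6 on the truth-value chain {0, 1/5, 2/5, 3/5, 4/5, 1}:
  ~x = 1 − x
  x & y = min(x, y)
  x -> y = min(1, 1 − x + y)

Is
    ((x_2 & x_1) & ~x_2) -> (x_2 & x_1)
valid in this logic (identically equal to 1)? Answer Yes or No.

Yes

At x_1 = 1, x_2 = 1/5, for instance:
x_2 & x_1 = 1/5 & 1 = 1/5
~x_2 = ~1/5 = 4/5
(x_2 & x_1) & ~x_2 = 1/5 & 4/5 = 1/5
((x_2 & x_1) & ~x_2) -> (x_2 & x_1) = 1/5 -> 1/5 = 1
and checking the remaining 35 assignments likewise gives ≥ 1 in every case.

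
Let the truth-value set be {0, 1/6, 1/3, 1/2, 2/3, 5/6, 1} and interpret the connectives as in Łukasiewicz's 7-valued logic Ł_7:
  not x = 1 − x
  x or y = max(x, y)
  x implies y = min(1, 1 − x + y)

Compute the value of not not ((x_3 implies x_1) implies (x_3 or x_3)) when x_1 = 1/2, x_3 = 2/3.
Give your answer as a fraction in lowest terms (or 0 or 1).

5/6

x_3 implies x_1 = 2/3 implies 1/2 = 5/6
x_3 or x_3 = 2/3 or 2/3 = 2/3
(x_3 implies x_1) implies (x_3 or x_3) = 5/6 implies 2/3 = 5/6
not ((x_3 implies x_1) implies (x_3 or x_3)) = not 5/6 = 1/6
not not ((x_3 implies x_1) implies (x_3 or x_3)) = not 1/6 = 5/6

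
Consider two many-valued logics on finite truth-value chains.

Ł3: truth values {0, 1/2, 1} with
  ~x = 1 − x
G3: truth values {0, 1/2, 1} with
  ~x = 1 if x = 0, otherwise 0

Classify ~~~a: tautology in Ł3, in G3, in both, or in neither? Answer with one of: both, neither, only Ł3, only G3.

neither

In Ł3: at a = 1/2 the value is 1/2 — not a tautology.
In G3: at a = 1/2 the value is 0 — not a tautology.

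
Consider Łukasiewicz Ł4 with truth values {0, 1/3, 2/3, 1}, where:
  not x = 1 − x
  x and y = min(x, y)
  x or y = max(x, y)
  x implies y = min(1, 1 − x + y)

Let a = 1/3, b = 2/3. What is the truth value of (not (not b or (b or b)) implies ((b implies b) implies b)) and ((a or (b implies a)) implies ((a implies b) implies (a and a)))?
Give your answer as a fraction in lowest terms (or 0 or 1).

not b = not 2/3 = 1/3
b or b = 2/3 or 2/3 = 2/3
not b or (b or b) = 1/3 or 2/3 = 2/3
not (not b or (b or b)) = not 2/3 = 1/3
b implies b = 2/3 implies 2/3 = 1
(b implies b) implies b = 1 implies 2/3 = 2/3
not (not b or (b or b)) implies ((b implies b) implies b) = 1/3 implies 2/3 = 1
b implies a = 2/3 implies 1/3 = 2/3
a or (b implies a) = 1/3 or 2/3 = 2/3
a implies b = 1/3 implies 2/3 = 1
a and a = 1/3 and 1/3 = 1/3
(a implies b) implies (a and a) = 1 implies 1/3 = 1/3
(a or (b implies a)) implies ((a implies b) implies (a and a)) = 2/3 implies 1/3 = 2/3
(not (not b or (b or b)) implies ((b implies b) implies b)) and ((a or (b implies a)) implies ((a implies b) implies (a and a))) = 1 and 2/3 = 2/3

2/3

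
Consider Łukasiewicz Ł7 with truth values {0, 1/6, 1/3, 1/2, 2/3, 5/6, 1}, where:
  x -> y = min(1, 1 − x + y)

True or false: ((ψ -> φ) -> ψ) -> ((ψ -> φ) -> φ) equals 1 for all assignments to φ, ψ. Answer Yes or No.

Counterexample: take φ = 0, ψ = 1/6.
ψ -> φ = 1/6 -> 0 = 5/6
(ψ -> φ) -> ψ = 5/6 -> 1/6 = 1/3
ψ -> φ = 1/6 -> 0 = 5/6
(ψ -> φ) -> φ = 5/6 -> 0 = 1/6
((ψ -> φ) -> ψ) -> ((ψ -> φ) -> φ) = 1/3 -> 1/6 = 5/6
This gives 5/6 ≠ 1.

No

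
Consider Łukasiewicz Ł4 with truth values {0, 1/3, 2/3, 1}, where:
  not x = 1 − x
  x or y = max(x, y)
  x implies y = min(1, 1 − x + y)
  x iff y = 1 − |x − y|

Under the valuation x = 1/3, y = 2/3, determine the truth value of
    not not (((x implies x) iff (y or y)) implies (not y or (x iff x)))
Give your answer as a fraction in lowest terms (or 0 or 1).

1

x implies x = 1/3 implies 1/3 = 1
y or y = 2/3 or 2/3 = 2/3
(x implies x) iff (y or y) = 1 iff 2/3 = 2/3
not y = not 2/3 = 1/3
x iff x = 1/3 iff 1/3 = 1
not y or (x iff x) = 1/3 or 1 = 1
((x implies x) iff (y or y)) implies (not y or (x iff x)) = 2/3 implies 1 = 1
not (((x implies x) iff (y or y)) implies (not y or (x iff x))) = not 1 = 0
not not (((x implies x) iff (y or y)) implies (not y or (x iff x))) = not 0 = 1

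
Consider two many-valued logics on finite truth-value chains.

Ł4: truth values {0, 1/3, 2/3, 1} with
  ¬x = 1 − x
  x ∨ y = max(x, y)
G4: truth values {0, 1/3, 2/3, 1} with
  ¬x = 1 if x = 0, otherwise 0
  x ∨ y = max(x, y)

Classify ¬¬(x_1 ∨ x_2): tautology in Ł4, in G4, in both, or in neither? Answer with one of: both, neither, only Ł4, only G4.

neither

In Ł4: at x_1 = 0, x_2 = 0 the value is 0 — not a tautology.
In G4: at x_1 = 0, x_2 = 0 the value is 0 — not a tautology.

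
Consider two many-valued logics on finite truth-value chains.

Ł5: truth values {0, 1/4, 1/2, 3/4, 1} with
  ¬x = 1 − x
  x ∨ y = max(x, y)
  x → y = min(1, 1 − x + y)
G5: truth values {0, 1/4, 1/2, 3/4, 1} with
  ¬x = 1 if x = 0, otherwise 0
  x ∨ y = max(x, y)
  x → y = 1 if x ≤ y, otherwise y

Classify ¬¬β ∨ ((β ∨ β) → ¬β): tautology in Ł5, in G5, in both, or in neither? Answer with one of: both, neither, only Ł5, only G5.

In Ł5: at β = 3/4 the value is 3/4 — not a tautology.
In G5: every assignment gives 1 — tautology.

only G5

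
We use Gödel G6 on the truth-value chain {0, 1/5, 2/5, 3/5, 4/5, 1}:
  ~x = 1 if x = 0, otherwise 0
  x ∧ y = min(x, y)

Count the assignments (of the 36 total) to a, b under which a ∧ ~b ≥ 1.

value 1: 1 assignment (counts)
value 4/5: 1 assignment
value 3/5: 1 assignment
value 2/5: 1 assignment
value 1/5: 1 assignment
value 0: 31 assignments
So 1 of the 36 assignments meets the threshold.

1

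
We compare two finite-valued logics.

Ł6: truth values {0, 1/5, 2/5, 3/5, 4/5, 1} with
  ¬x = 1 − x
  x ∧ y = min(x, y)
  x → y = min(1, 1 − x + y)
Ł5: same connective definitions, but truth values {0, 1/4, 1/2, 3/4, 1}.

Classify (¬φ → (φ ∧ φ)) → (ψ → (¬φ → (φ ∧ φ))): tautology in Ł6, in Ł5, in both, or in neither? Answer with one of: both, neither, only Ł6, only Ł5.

both

In Ł6: every assignment gives 1 — tautology.
In Ł5: every assignment gives 1 — tautology.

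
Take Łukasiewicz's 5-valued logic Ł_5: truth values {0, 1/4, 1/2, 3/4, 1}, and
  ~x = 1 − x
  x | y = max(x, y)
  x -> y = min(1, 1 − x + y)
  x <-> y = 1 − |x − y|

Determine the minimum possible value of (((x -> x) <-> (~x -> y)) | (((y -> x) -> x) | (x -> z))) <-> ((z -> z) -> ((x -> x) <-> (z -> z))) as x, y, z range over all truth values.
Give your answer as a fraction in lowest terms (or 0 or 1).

1/2

Take x = 1/2, y = 0, z = 0:
x -> x = 1/2 -> 1/2 = 1
~x = ~1/2 = 1/2
~x -> y = 1/2 -> 0 = 1/2
(x -> x) <-> (~x -> y) = 1 <-> 1/2 = 1/2
y -> x = 0 -> 1/2 = 1
(y -> x) -> x = 1 -> 1/2 = 1/2
x -> z = 1/2 -> 0 = 1/2
((y -> x) -> x) | (x -> z) = 1/2 | 1/2 = 1/2
((x -> x) <-> (~x -> y)) | (((y -> x) -> x) | (x -> z)) = 1/2 | 1/2 = 1/2
z -> z = 0 -> 0 = 1
x -> x = 1/2 -> 1/2 = 1
z -> z = 0 -> 0 = 1
(x -> x) <-> (z -> z) = 1 <-> 1 = 1
(z -> z) -> ((x -> x) <-> (z -> z)) = 1 -> 1 = 1
(((x -> x) <-> (~x -> y)) | (((y -> x) -> x) | (x -> z))) <-> ((z -> z) -> ((x -> x) <-> (z -> z))) = 1/2 <-> 1 = 1/2
No assignment yields a value below 1/2, so this is the minimum.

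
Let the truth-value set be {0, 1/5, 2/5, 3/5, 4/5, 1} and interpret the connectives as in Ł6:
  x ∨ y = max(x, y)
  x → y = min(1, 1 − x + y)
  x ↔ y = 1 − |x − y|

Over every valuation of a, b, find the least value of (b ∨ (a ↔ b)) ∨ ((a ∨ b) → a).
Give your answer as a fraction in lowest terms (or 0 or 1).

Take a = 0, b = 2/5:
a ↔ b = 0 ↔ 2/5 = 3/5
b ∨ (a ↔ b) = 2/5 ∨ 3/5 = 3/5
a ∨ b = 0 ∨ 2/5 = 2/5
(a ∨ b) → a = 2/5 → 0 = 3/5
(b ∨ (a ↔ b)) ∨ ((a ∨ b) → a) = 3/5 ∨ 3/5 = 3/5
No assignment yields a value below 3/5, so this is the minimum.

3/5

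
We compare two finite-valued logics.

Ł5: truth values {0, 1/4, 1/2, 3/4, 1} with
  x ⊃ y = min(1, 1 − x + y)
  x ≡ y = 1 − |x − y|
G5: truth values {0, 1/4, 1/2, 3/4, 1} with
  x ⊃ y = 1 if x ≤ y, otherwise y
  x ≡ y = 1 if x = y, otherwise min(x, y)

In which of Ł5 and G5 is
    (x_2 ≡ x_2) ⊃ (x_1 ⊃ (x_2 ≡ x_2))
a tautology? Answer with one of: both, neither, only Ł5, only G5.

In Ł5: every assignment gives 1 — tautology.
In G5: every assignment gives 1 — tautology.

both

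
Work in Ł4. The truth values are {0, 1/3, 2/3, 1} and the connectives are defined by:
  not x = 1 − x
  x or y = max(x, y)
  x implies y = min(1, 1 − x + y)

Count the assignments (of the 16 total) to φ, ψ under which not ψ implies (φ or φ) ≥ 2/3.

φ = 0, ψ = 0 ↦ 0  <
φ = 0, ψ = 1/3 ↦ 1/3  <
φ = 0, ψ = 2/3 ↦ 2/3  ≥
φ = 0, ψ = 1 ↦ 1  ≥
φ = 1/3, ψ = 0 ↦ 1/3  <
φ = 1/3, ψ = 1/3 ↦ 2/3  ≥
φ = 1/3, ψ = 2/3 ↦ 1  ≥
φ = 1/3, ψ = 1 ↦ 1  ≥
φ = 2/3, ψ = 0 ↦ 2/3  ≥
φ = 2/3, ψ = 1/3 ↦ 1  ≥
φ = 2/3, ψ = 2/3 ↦ 1  ≥
φ = 2/3, ψ = 1 ↦ 1  ≥
φ = 1, ψ = 0 ↦ 1  ≥
φ = 1, ψ = 1/3 ↦ 1  ≥
φ = 1, ψ = 2/3 ↦ 1  ≥
φ = 1, ψ = 1 ↦ 1  ≥
So 13 of the 16 assignments meet the threshold.

13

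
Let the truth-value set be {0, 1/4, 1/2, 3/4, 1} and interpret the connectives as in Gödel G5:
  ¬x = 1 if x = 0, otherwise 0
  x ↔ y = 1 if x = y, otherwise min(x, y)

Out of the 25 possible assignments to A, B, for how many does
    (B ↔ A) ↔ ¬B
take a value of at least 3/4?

value 1: 5 assignments (counts)
value 0: 20 assignments
So 5 of the 25 assignments meet the threshold.

5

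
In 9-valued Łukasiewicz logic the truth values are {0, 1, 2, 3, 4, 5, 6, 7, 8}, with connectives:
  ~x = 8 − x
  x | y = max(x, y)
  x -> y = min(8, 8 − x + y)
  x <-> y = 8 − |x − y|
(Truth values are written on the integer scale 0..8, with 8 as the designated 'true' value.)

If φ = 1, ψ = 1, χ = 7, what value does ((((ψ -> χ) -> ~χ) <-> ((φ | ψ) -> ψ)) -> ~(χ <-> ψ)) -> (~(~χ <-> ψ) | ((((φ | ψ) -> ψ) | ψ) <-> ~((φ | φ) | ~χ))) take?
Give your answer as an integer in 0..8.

7

ψ -> χ = 1 -> 7 = 8
~χ = ~7 = 1
(ψ -> χ) -> ~χ = 8 -> 1 = 1
φ | ψ = 1 | 1 = 1
(φ | ψ) -> ψ = 1 -> 1 = 8
((ψ -> χ) -> ~χ) <-> ((φ | ψ) -> ψ) = 1 <-> 8 = 1
χ <-> ψ = 7 <-> 1 = 2
~(χ <-> ψ) = ~2 = 6
(((ψ -> χ) -> ~χ) <-> ((φ | ψ) -> ψ)) -> ~(χ <-> ψ) = 1 -> 6 = 8
~χ = ~7 = 1
~χ <-> ψ = 1 <-> 1 = 8
~(~χ <-> ψ) = ~8 = 0
φ | ψ = 1 | 1 = 1
(φ | ψ) -> ψ = 1 -> 1 = 8
((φ | ψ) -> ψ) | ψ = 8 | 1 = 8
φ | φ = 1 | 1 = 1
~χ = ~7 = 1
(φ | φ) | ~χ = 1 | 1 = 1
~((φ | φ) | ~χ) = ~1 = 7
(((φ | ψ) -> ψ) | ψ) <-> ~((φ | φ) | ~χ) = 8 <-> 7 = 7
~(~χ <-> ψ) | ((((φ | ψ) -> ψ) | ψ) <-> ~((φ | φ) | ~χ)) = 0 | 7 = 7
((((ψ -> χ) -> ~χ) <-> ((φ | ψ) -> ψ)) -> ~(χ <-> ψ)) -> (~(~χ <-> ψ) | ((((φ | ψ) -> ψ) | ψ) <-> ~((φ | φ) | ~χ))) = 8 -> 7 = 7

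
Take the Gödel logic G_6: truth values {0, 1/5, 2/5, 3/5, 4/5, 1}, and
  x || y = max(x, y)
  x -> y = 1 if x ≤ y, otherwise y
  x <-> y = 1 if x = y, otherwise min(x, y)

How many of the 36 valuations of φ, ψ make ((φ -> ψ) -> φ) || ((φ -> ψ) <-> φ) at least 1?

16

value 1: 16 assignments (counts)
value 4/5: 2 assignments
value 3/5: 3 assignments
value 2/5: 4 assignments
value 1/5: 5 assignments
value 0: 6 assignments
So 16 of the 36 assignments meet the threshold.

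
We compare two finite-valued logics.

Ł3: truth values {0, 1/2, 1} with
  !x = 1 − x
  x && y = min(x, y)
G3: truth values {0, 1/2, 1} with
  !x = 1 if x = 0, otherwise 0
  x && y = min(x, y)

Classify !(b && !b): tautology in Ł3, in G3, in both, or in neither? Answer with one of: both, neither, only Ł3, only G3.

In Ł3: at b = 1/2 the value is 1/2 — not a tautology.
In G3: every assignment gives 1 — tautology.

only G3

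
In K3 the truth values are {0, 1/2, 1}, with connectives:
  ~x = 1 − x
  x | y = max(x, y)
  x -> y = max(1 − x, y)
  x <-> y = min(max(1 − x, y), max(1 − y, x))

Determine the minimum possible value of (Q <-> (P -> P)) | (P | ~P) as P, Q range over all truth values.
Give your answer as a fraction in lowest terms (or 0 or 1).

1/2

Take P = 1/2, Q = 0:
P -> P = 1/2 -> 1/2 = 1/2
Q <-> (P -> P) = 0 <-> 1/2 = 1/2
~P = ~1/2 = 1/2
P | ~P = 1/2 | 1/2 = 1/2
(Q <-> (P -> P)) | (P | ~P) = 1/2 | 1/2 = 1/2
No assignment yields a value below 1/2, so this is the minimum.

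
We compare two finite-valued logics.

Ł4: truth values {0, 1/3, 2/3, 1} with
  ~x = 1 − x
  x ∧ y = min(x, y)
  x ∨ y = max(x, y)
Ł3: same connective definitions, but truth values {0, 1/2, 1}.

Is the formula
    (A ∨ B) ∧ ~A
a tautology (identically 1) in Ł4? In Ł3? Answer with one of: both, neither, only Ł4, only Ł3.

neither

In Ł4: at A = 0, B = 0 the value is 0 — not a tautology.
In Ł3: at A = 0, B = 0 the value is 0 — not a tautology.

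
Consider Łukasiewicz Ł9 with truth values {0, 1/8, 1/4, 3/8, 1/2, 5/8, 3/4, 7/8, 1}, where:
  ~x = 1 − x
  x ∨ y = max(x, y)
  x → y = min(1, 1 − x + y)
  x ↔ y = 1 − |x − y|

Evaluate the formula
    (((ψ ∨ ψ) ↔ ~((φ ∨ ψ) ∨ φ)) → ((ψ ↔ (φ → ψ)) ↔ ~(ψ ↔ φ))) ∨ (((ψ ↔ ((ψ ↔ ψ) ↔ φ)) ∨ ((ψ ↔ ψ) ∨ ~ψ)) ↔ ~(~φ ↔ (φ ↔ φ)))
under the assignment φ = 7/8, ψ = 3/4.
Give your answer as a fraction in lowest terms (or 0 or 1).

7/8

ψ ∨ ψ = 3/4 ∨ 3/4 = 3/4
φ ∨ ψ = 7/8 ∨ 3/4 = 7/8
(φ ∨ ψ) ∨ φ = 7/8 ∨ 7/8 = 7/8
~((φ ∨ ψ) ∨ φ) = ~7/8 = 1/8
(ψ ∨ ψ) ↔ ~((φ ∨ ψ) ∨ φ) = 3/4 ↔ 1/8 = 3/8
φ → ψ = 7/8 → 3/4 = 7/8
ψ ↔ (φ → ψ) = 3/4 ↔ 7/8 = 7/8
ψ ↔ φ = 3/4 ↔ 7/8 = 7/8
~(ψ ↔ φ) = ~7/8 = 1/8
(ψ ↔ (φ → ψ)) ↔ ~(ψ ↔ φ) = 7/8 ↔ 1/8 = 1/4
((ψ ∨ ψ) ↔ ~((φ ∨ ψ) ∨ φ)) → ((ψ ↔ (φ → ψ)) ↔ ~(ψ ↔ φ)) = 3/8 → 1/4 = 7/8
ψ ↔ ψ = 3/4 ↔ 3/4 = 1
(ψ ↔ ψ) ↔ φ = 1 ↔ 7/8 = 7/8
ψ ↔ ((ψ ↔ ψ) ↔ φ) = 3/4 ↔ 7/8 = 7/8
ψ ↔ ψ = 3/4 ↔ 3/4 = 1
~ψ = ~3/4 = 1/4
(ψ ↔ ψ) ∨ ~ψ = 1 ∨ 1/4 = 1
(ψ ↔ ((ψ ↔ ψ) ↔ φ)) ∨ ((ψ ↔ ψ) ∨ ~ψ) = 7/8 ∨ 1 = 1
~φ = ~7/8 = 1/8
φ ↔ φ = 7/8 ↔ 7/8 = 1
~φ ↔ (φ ↔ φ) = 1/8 ↔ 1 = 1/8
~(~φ ↔ (φ ↔ φ)) = ~1/8 = 7/8
((ψ ↔ ((ψ ↔ ψ) ↔ φ)) ∨ ((ψ ↔ ψ) ∨ ~ψ)) ↔ ~(~φ ↔ (φ ↔ φ)) = 1 ↔ 7/8 = 7/8
(((ψ ∨ ψ) ↔ ~((φ ∨ ψ) ∨ φ)) → ((ψ ↔ (φ → ψ)) ↔ ~(ψ ↔ φ))) ∨ (((ψ ↔ ((ψ ↔ ψ) ↔ φ)) ∨ ((ψ ↔ ψ) ∨ ~ψ)) ↔ ~(~φ ↔ (φ ↔ φ))) = 7/8 ∨ 7/8 = 7/8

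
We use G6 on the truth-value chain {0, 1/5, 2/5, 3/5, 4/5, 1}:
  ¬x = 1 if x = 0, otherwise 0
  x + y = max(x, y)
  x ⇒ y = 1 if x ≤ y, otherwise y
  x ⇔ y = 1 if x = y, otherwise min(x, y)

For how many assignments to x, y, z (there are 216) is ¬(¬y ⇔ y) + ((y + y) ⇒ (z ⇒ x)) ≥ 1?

216

value 1: 216 assignments (counts)
So 216 of the 216 assignments meet the threshold.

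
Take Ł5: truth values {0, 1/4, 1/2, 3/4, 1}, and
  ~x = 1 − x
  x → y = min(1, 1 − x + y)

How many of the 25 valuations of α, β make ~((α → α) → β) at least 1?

5

value 1: 5 assignments (counts)
value 3/4: 5 assignments
value 1/2: 5 assignments
value 1/4: 5 assignments
value 0: 5 assignments
So 5 of the 25 assignments meet the threshold.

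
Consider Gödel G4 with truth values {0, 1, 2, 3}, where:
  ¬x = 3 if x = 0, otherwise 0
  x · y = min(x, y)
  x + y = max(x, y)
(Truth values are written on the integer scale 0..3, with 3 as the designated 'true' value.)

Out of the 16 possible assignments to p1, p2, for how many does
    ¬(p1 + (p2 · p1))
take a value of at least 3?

p1 = 0, p2 = 0 ↦ 3  ≥
p1 = 0, p2 = 1 ↦ 3  ≥
p1 = 0, p2 = 2 ↦ 3  ≥
p1 = 0, p2 = 3 ↦ 3  ≥
p1 = 1, p2 = 0 ↦ 0  <
p1 = 1, p2 = 1 ↦ 0  <
p1 = 1, p2 = 2 ↦ 0  <
p1 = 1, p2 = 3 ↦ 0  <
p1 = 2, p2 = 0 ↦ 0  <
p1 = 2, p2 = 1 ↦ 0  <
p1 = 2, p2 = 2 ↦ 0  <
p1 = 2, p2 = 3 ↦ 0  <
p1 = 3, p2 = 0 ↦ 0  <
p1 = 3, p2 = 1 ↦ 0  <
p1 = 3, p2 = 2 ↦ 0  <
p1 = 3, p2 = 3 ↦ 0  <
So 4 of the 16 assignments meet the threshold.

4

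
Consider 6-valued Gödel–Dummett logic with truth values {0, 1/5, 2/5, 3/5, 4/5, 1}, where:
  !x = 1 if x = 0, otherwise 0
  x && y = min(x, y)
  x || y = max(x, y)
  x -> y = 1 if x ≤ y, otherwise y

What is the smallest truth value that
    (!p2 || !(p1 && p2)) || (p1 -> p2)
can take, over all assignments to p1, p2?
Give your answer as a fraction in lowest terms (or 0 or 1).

1/5

Take p1 = 2/5, p2 = 1/5:
!p2 = !1/5 = 0
p1 && p2 = 2/5 && 1/5 = 1/5
!(p1 && p2) = !1/5 = 0
!p2 || !(p1 && p2) = 0 || 0 = 0
p1 -> p2 = 2/5 -> 1/5 = 1/5
(!p2 || !(p1 && p2)) || (p1 -> p2) = 0 || 1/5 = 1/5
No assignment yields a value below 1/5, so this is the minimum.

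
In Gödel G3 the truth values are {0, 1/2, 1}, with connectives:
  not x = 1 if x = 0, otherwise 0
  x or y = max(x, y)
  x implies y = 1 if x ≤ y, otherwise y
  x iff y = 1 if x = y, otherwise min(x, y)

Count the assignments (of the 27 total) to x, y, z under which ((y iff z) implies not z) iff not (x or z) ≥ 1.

value 1: 15 assignments (counts)
value 0: 12 assignments
So 15 of the 27 assignments meet the threshold.

15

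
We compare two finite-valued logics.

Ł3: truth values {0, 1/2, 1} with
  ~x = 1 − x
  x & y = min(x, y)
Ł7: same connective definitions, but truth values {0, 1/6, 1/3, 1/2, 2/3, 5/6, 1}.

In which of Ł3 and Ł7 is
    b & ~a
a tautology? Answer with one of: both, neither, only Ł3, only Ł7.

neither

In Ł3: at a = 0, b = 0 the value is 0 — not a tautology.
In Ł7: at a = 0, b = 0 the value is 0 — not a tautology.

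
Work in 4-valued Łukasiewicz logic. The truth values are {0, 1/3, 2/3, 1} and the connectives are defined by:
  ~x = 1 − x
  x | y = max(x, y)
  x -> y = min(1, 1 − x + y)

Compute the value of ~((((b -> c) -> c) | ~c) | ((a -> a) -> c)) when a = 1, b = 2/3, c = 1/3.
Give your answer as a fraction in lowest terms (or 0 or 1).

b -> c = 2/3 -> 1/3 = 2/3
(b -> c) -> c = 2/3 -> 1/3 = 2/3
~c = ~1/3 = 2/3
((b -> c) -> c) | ~c = 2/3 | 2/3 = 2/3
a -> a = 1 -> 1 = 1
(a -> a) -> c = 1 -> 1/3 = 1/3
(((b -> c) -> c) | ~c) | ((a -> a) -> c) = 2/3 | 1/3 = 2/3
~((((b -> c) -> c) | ~c) | ((a -> a) -> c)) = ~2/3 = 1/3

1/3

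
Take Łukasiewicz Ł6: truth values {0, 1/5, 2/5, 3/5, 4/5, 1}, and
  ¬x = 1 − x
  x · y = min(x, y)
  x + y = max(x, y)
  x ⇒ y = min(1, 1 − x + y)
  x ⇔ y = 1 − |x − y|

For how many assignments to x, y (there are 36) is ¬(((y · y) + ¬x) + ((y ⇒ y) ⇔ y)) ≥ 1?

value 1: 1 assignment (counts)
value 4/5: 3 assignments
value 3/5: 5 assignments
value 2/5: 7 assignments
value 1/5: 9 assignments
value 0: 11 assignments
So 1 of the 36 assignments meets the threshold.

1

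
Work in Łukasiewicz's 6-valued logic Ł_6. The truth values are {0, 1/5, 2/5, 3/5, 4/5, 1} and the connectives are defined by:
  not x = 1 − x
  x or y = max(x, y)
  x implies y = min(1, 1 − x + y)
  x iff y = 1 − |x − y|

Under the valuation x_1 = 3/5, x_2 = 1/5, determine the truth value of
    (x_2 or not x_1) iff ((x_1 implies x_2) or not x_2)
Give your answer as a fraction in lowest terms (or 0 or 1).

3/5

not x_1 = not 3/5 = 2/5
x_2 or not x_1 = 1/5 or 2/5 = 2/5
x_1 implies x_2 = 3/5 implies 1/5 = 3/5
not x_2 = not 1/5 = 4/5
(x_1 implies x_2) or not x_2 = 3/5 or 4/5 = 4/5
(x_2 or not x_1) iff ((x_1 implies x_2) or not x_2) = 2/5 iff 4/5 = 3/5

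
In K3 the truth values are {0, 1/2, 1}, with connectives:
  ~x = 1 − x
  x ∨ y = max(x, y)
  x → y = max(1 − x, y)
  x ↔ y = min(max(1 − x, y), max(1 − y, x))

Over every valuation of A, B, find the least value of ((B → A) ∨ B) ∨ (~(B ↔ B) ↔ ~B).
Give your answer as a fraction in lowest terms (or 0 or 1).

Take A = 0, B = 1/2:
B → A = 1/2 → 0 = 1/2
(B → A) ∨ B = 1/2 ∨ 1/2 = 1/2
B ↔ B = 1/2 ↔ 1/2 = 1/2
~(B ↔ B) = ~1/2 = 1/2
~B = ~1/2 = 1/2
~(B ↔ B) ↔ ~B = 1/2 ↔ 1/2 = 1/2
((B → A) ∨ B) ∨ (~(B ↔ B) ↔ ~B) = 1/2 ∨ 1/2 = 1/2
No assignment yields a value below 1/2, so this is the minimum.

1/2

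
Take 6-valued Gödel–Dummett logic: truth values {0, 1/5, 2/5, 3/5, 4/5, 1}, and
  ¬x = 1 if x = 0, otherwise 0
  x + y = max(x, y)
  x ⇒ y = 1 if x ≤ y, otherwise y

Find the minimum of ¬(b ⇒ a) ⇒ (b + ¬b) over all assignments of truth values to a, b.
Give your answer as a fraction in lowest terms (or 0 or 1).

1/5

Take a = 0, b = 1/5:
b ⇒ a = 1/5 ⇒ 0 = 0
¬(b ⇒ a) = ¬0 = 1
¬b = ¬1/5 = 0
b + ¬b = 1/5 + 0 = 1/5
¬(b ⇒ a) ⇒ (b + ¬b) = 1 ⇒ 1/5 = 1/5
No assignment yields a value below 1/5, so this is the minimum.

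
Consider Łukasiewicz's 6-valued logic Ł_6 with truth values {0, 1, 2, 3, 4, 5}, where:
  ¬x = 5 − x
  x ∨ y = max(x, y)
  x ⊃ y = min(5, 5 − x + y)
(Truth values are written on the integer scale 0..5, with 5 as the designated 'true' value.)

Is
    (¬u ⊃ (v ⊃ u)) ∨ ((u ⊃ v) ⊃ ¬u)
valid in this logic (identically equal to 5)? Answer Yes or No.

No

Counterexample: take u = 1, v = 3.
¬u = ¬1 = 4
v ⊃ u = 3 ⊃ 1 = 3
¬u ⊃ (v ⊃ u) = 4 ⊃ 3 = 4
u ⊃ v = 1 ⊃ 3 = 5
¬u = ¬1 = 4
(u ⊃ v) ⊃ ¬u = 5 ⊃ 4 = 4
(¬u ⊃ (v ⊃ u)) ∨ ((u ⊃ v) ⊃ ¬u) = 4 ∨ 4 = 4
This gives 4 ≠ 5.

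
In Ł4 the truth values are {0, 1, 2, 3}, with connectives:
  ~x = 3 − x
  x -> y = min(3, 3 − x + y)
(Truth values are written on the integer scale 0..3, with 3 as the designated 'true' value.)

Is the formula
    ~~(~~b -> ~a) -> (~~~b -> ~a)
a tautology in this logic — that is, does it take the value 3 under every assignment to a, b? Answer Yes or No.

Counterexample: take a = 1, b = 0.
~b = ~0 = 3
~~b = ~3 = 0
~a = ~1 = 2
~~b -> ~a = 0 -> 2 = 3
~(~~b -> ~a) = ~3 = 0
~~(~~b -> ~a) = ~0 = 3
~b = ~0 = 3
~~b = ~3 = 0
~~~b = ~0 = 3
~a = ~1 = 2
~~~b -> ~a = 3 -> 2 = 2
~~(~~b -> ~a) -> (~~~b -> ~a) = 3 -> 2 = 2
This gives 2 ≠ 3.

No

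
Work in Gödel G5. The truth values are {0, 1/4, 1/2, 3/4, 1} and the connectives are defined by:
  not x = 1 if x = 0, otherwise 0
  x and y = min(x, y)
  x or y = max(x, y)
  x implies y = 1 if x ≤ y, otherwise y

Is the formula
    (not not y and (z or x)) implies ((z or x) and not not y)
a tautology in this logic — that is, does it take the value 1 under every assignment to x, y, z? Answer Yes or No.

Yes

At x = 1, y = 3/4, z = 1/2, for instance:
not y = not 3/4 = 0
not not y = not 0 = 1
z or x = 1/2 or 1 = 1
not not y and (z or x) = 1 and 1 = 1
(z or x) and not not y = 1 and 1 = 1
(not not y and (z or x)) implies ((z or x) and not not y) = 1 implies 1 = 1
and checking the remaining 124 assignments likewise gives ≥ 1 in every case.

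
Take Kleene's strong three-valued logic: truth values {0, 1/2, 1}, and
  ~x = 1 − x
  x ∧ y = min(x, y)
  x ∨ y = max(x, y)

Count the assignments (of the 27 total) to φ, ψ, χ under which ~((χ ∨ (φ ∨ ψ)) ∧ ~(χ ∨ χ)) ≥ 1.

10

value 1: 10 assignments (counts)
value 1/2: 12 assignments
value 0: 5 assignments
So 10 of the 27 assignments meet the threshold.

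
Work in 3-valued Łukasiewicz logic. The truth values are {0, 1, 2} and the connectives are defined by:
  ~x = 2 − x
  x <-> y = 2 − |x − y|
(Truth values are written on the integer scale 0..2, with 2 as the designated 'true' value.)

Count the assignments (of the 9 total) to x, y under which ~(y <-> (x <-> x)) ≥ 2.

x = 0, y = 0 ↦ 2  ≥
x = 0, y = 1 ↦ 1  <
x = 0, y = 2 ↦ 0  <
x = 1, y = 0 ↦ 2  ≥
x = 1, y = 1 ↦ 1  <
x = 1, y = 2 ↦ 0  <
x = 2, y = 0 ↦ 2  ≥
x = 2, y = 1 ↦ 1  <
x = 2, y = 2 ↦ 0  <
So 3 of the 9 assignments meet the threshold.

3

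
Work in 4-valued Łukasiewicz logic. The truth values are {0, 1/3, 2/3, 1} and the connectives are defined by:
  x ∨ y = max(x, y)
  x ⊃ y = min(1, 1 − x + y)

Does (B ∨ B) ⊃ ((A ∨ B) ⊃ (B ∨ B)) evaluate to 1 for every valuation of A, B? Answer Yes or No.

Yes

A = 0, B = 0 ↦ 1
A = 0, B = 1/3 ↦ 1
A = 0, B = 2/3 ↦ 1
A = 0, B = 1 ↦ 1
A = 1/3, B = 0 ↦ 1
A = 1/3, B = 1/3 ↦ 1
A = 1/3, B = 2/3 ↦ 1
A = 1/3, B = 1 ↦ 1
A = 2/3, B = 0 ↦ 1
A = 2/3, B = 1/3 ↦ 1
A = 2/3, B = 2/3 ↦ 1
A = 2/3, B = 1 ↦ 1
A = 1, B = 0 ↦ 1
A = 1, B = 1/3 ↦ 1
A = 1, B = 2/3 ↦ 1
A = 1, B = 1 ↦ 1
Every assignment gives a value ≥ 1.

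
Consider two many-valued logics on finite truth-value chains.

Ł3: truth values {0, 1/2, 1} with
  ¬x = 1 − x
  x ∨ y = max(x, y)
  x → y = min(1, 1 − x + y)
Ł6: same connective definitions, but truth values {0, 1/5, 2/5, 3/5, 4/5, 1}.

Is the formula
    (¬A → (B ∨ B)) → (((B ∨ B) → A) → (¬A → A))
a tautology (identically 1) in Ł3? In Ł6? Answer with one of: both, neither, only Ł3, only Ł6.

In Ł3: every assignment gives 1 — tautology.
In Ł6: every assignment gives 1 — tautology.

both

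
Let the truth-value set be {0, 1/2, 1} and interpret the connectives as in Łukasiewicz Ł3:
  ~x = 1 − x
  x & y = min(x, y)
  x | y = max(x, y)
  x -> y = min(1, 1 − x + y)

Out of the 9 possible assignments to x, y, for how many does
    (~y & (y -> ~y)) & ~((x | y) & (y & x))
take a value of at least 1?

3

x = 0, y = 0 ↦ 1  ≥
x = 0, y = 1/2 ↦ 1/2  <
x = 0, y = 1 ↦ 0  <
x = 1/2, y = 0 ↦ 1  ≥
x = 1/2, y = 1/2 ↦ 1/2  <
x = 1/2, y = 1 ↦ 0  <
x = 1, y = 0 ↦ 1  ≥
x = 1, y = 1/2 ↦ 1/2  <
x = 1, y = 1 ↦ 0  <
So 3 of the 9 assignments meet the threshold.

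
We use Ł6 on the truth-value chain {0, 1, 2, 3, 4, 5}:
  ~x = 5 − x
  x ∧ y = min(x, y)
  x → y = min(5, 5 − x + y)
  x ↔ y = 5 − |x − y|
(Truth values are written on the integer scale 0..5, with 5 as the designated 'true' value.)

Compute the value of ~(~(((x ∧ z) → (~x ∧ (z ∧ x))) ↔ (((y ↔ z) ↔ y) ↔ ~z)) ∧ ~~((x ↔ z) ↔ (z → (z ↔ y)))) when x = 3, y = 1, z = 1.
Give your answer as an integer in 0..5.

x ∧ z = 3 ∧ 1 = 1
~x = ~3 = 2
z ∧ x = 1 ∧ 3 = 1
~x ∧ (z ∧ x) = 2 ∧ 1 = 1
(x ∧ z) → (~x ∧ (z ∧ x)) = 1 → 1 = 5
y ↔ z = 1 ↔ 1 = 5
(y ↔ z) ↔ y = 5 ↔ 1 = 1
~z = ~1 = 4
((y ↔ z) ↔ y) ↔ ~z = 1 ↔ 4 = 2
((x ∧ z) → (~x ∧ (z ∧ x))) ↔ (((y ↔ z) ↔ y) ↔ ~z) = 5 ↔ 2 = 2
~(((x ∧ z) → (~x ∧ (z ∧ x))) ↔ (((y ↔ z) ↔ y) ↔ ~z)) = ~2 = 3
x ↔ z = 3 ↔ 1 = 3
z ↔ y = 1 ↔ 1 = 5
z → (z ↔ y) = 1 → 5 = 5
(x ↔ z) ↔ (z → (z ↔ y)) = 3 ↔ 5 = 3
~((x ↔ z) ↔ (z → (z ↔ y))) = ~3 = 2
~~((x ↔ z) ↔ (z → (z ↔ y))) = ~2 = 3
~(((x ∧ z) → (~x ∧ (z ∧ x))) ↔ (((y ↔ z) ↔ y) ↔ ~z)) ∧ ~~((x ↔ z) ↔ (z → (z ↔ y))) = 3 ∧ 3 = 3
~(~(((x ∧ z) → (~x ∧ (z ∧ x))) ↔ (((y ↔ z) ↔ y) ↔ ~z)) ∧ ~~((x ↔ z) ↔ (z → (z ↔ y)))) = ~3 = 2

2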